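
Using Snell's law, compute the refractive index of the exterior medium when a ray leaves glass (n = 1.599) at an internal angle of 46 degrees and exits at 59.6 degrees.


Apply Snell's law: n1 * sin(theta1) = n2 * sin(theta2)
  n2 = n1 * sin(theta1) / sin(theta2)
  sin(46) = 0.71934
  sin(59.6) = 0.862514
  n2 = 1.599 * 0.71934 / 0.862514 = 1.3336

1.3336


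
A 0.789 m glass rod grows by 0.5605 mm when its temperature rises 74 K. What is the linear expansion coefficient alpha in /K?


Rearrange dL = alpha * L0 * dT for alpha:
  alpha = dL / (L0 * dT)
  alpha = (0.5605 / 1000) / (0.789 * 74) = 0.0000096 /K = 9.6 x 10^-6 /K

9.6 x 10^-6 /K


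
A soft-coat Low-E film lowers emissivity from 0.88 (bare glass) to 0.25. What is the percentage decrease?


Percentage reduction = (1 - coated/uncoated) * 100
  Ratio = 0.25 / 0.88 = 0.2841
  Reduction = (1 - 0.2841) * 100 = 71.6%

71.6%


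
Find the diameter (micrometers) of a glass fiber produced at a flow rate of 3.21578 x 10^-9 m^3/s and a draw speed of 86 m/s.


Cross-sectional area from continuity:
  A = Q / v = 3.21578 x 10^-9 / 86 = 3.739279 x 10^-11 m^2
Diameter from circular cross-section:
  d = sqrt(4A / pi) * 10^6 (m -> um)
  d = sqrt(4 * 3.739279 x 10^-11 / pi) * 10^6 = 6.9 um

6.9 um


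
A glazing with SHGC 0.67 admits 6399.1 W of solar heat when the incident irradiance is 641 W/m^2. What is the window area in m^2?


Rearrange Q = Area * SHGC * Irradiance:
  Area = Q / (SHGC * Irradiance)
  Area = 6399.1 / (0.67 * 641) = 14.9 m^2

14.9 m^2


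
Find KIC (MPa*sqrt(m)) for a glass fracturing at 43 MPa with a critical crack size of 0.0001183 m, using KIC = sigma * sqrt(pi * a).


Fracture toughness: KIC = sigma * sqrt(pi * a)
  pi * a = pi * 0.0001183 = 0.00037165
  sqrt(pi * a) = 0.019278
  KIC = 43 * 0.019278 = 0.829 MPa*sqrt(m)

0.829 MPa*sqrt(m)


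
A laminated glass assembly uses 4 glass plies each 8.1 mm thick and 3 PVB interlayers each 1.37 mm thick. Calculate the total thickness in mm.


Total thickness = glass contribution + PVB contribution
  Glass: 4 * 8.1 = 32.4 mm
  PVB: 3 * 1.37 = 4.11 mm
  Total = 32.4 + 4.11 = 36.51 mm

36.51 mm


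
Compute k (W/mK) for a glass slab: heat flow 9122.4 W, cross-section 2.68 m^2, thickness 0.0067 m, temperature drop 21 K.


Fourier's law rearranged: k = Q * t / (A * dT)
  Numerator = 9122.4 * 0.0067 = 61.12008
  Denominator = 2.68 * 21 = 56.28
  k = 61.12008 / 56.28 = 1.086 W/mK

1.086 W/mK


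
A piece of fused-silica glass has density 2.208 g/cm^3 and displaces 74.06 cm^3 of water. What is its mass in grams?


Rearrange rho = m / V:
  m = rho * V
  m = 2.208 * 74.06 = 163.524 g

163.524 g


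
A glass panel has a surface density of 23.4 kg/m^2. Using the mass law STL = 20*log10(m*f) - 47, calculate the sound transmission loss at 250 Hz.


Mass law: STL = 20 * log10(m * f) - 47
  m * f = 23.4 * 250 = 5850
  log10(5850) = 3.76716
  STL = 20 * 3.76716 - 47 = 75.3432 - 47 = 28.3 dB

28.3 dB


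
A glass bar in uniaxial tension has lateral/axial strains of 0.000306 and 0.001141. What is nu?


Poisson's ratio: nu = lateral strain / axial strain
  nu = 0.000306 / 0.001141 = 0.2682

0.2682


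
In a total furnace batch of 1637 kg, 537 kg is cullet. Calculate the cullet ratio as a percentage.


Cullet ratio = (cullet mass / total batch mass) * 100
  Ratio = 537 / 1637 * 100 = 32.8%

32.8%


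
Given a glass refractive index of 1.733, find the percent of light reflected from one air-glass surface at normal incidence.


Fresnel reflectance at normal incidence:
  R = ((n - 1)/(n + 1))^2
  (n - 1)/(n + 1) = (1.733 - 1)/(1.733 + 1) = 0.268203
  R = 0.268203^2 = 0.0719328
  R(%) = 0.0719328 * 100 = 7.193%

7.193%


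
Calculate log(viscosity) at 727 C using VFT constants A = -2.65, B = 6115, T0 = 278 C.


VFT equation: log(eta) = A + B / (T - T0)
  T - T0 = 727 - 278 = 449
  B / (T - T0) = 6115 / 449 = 13.619
  log(eta) = -2.65 + 13.619 = 10.969

10.969


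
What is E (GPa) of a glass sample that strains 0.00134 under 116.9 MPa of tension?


Young's modulus: E = stress / strain
  E = 116.9 MPa / 0.00134 = 87238.81 MPa
Convert to GPa: 87238.81 / 1000 = 87.24 GPa

87.24 GPa


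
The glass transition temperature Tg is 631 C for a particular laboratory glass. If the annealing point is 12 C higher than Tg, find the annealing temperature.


The annealing temperature is Tg plus the offset:
  T_anneal = 631 + 12 = 643 C

643 C


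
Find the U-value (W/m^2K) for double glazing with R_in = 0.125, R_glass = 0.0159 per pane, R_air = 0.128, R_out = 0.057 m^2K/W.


Total thermal resistance (series):
  R_total = R_in + R_glass + R_air + R_glass + R_out
  R_total = 0.125 + 0.0159 + 0.128 + 0.0159 + 0.057 = 0.3418 m^2K/W
U-value = 1 / R_total = 1 / 0.3418 = 2.926 W/m^2K

2.926 W/m^2K


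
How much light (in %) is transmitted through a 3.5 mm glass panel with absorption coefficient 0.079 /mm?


Beer-Lambert law: T = exp(-alpha * thickness)
  exponent = -0.079 * 3.5 = -0.2765
  T = exp(-0.2765) = 0.7584
  Percentage = 0.7584 * 100 = 75.84%

75.84%


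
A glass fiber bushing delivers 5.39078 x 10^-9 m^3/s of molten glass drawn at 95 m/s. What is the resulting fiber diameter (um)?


Cross-sectional area from continuity:
  A = Q / v = 5.39078 x 10^-9 / 95 = 5.674505 x 10^-11 m^2
Diameter from circular cross-section:
  d = sqrt(4A / pi) * 10^6 (m -> um)
  d = sqrt(4 * 5.674505 x 10^-11 / pi) * 10^6 = 8.5 um

8.5 um


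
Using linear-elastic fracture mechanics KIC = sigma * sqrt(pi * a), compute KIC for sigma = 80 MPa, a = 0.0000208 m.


Fracture toughness: KIC = sigma * sqrt(pi * a)
  pi * a = pi * 0.0000208 = 0.000065345
  sqrt(pi * a) = 0.008084
  KIC = 80 * 0.008084 = 0.647 MPa*sqrt(m)

0.647 MPa*sqrt(m)


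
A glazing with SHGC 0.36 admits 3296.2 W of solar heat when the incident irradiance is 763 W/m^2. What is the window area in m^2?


Rearrange Q = Area * SHGC * Irradiance:
  Area = Q / (SHGC * Irradiance)
  Area = 3296.2 / (0.36 * 763) = 12.0 m^2

12.0 m^2


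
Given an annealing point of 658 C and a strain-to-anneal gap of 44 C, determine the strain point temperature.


Strain point = annealing point - difference:
  T_strain = 658 - 44 = 614 C

614 C


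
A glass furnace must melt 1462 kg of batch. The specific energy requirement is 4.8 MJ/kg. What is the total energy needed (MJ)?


Total energy = mass * specific energy
  E = 1462 * 4.8 = 7017.6 MJ

7017.6 MJ


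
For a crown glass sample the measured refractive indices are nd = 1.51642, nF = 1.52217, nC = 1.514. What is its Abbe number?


Abbe number formula: Vd = (nd - 1) / (nF - nC)
  nd - 1 = 1.51642 - 1 = 0.51642
  nF - nC = 1.52217 - 1.514 = 0.00817
  Vd = 0.51642 / 0.00817 = 63.21

63.21


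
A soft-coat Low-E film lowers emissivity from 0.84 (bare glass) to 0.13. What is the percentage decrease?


Percentage reduction = (1 - coated/uncoated) * 100
  Ratio = 0.13 / 0.84 = 0.1548
  Reduction = (1 - 0.1548) * 100 = 84.5%

84.5%


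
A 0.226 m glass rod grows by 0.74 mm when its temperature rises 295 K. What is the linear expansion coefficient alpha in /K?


Rearrange dL = alpha * L0 * dT for alpha:
  alpha = dL / (L0 * dT)
  alpha = (0.74 / 1000) / (0.226 * 295) = 0.000011099 /K = 1.1099 x 10^-5 /K

1.1099 x 10^-5 /K


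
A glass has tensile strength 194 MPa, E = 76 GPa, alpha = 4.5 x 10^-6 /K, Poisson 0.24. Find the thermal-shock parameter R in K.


Thermal shock resistance: R = sigma * (1 - nu) / (E * alpha)
  Numerator = 194 * (1 - 0.24) = 147.44
  Denominator = 76 * 1000 * (4.5 x 10^-6) = 0.342
  R = 147.44 / 0.342 = 431.1 K

431.1 K


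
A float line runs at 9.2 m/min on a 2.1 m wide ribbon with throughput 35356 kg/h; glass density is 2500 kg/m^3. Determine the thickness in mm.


Ribbon cross-section from mass balance:
  Volume rate = throughput / density = 35356 / 2500 = 14.1424 m^3/h
  thickness = volume rate / (speed * 60 * width), i.e.
  thickness = throughput / (60 * speed * width * density) * 1000
  thickness = 35356 / (60 * 9.2 * 2.1 * 2500) * 1000 = 12.2 mm

12.2 mm


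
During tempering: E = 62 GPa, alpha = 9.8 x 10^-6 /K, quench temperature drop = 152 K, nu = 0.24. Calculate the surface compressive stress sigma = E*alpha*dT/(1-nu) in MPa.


Tempering stress: sigma = E * alpha * dT / (1 - nu)
  E (MPa) = 62 * 1000 = 62000
  Numerator = 62000 * (9.8 x 10^-6) * 152 = 92.3552
  Denominator = 1 - 0.24 = 0.76
  sigma = 92.3552 / 0.76 = 121.5 MPa

121.5 MPa


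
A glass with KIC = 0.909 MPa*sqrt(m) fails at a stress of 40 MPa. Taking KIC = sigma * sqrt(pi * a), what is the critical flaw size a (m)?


Rearrange KIC = sigma * sqrt(pi * a):
  sqrt(pi * a) = KIC / sigma
  sqrt(pi * a) = 0.909 / 40 = 0.022725
  a = (KIC / sigma)^2 / pi
  a = 0.022725^2 / pi = 0.0001644 m

0.0001644 m


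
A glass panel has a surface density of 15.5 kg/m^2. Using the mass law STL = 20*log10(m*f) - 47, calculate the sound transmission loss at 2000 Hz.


Mass law: STL = 20 * log10(m * f) - 47
  m * f = 15.5 * 2000 = 31000
  log10(31000) = 4.49136
  STL = 20 * 4.49136 - 47 = 89.8272 - 47 = 42.8 dB

42.8 dB


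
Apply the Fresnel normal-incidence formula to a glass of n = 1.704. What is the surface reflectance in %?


Fresnel reflectance at normal incidence:
  R = ((n - 1)/(n + 1))^2
  (n - 1)/(n + 1) = (1.704 - 1)/(1.704 + 1) = 0.260355
  R = 0.260355^2 = 0.0677847
  R(%) = 0.0677847 * 100 = 6.778%

6.778%


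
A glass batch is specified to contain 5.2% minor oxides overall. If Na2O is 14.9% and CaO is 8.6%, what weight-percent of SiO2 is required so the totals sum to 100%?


Known pieces sum to 100%:
  SiO2 = 100 - (others + Na2O + CaO)
  SiO2 = 100 - (5.2 + 14.9 + 8.6) = 71.3%

71.3%


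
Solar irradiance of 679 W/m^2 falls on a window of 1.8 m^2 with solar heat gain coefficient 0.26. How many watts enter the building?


Solar heat gain: Q = Area * SHGC * Irradiance
  Q = 1.8 * 0.26 * 679 = 317.8 W

317.8 W


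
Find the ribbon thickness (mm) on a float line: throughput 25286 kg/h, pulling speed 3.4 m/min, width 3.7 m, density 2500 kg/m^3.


Ribbon cross-section from mass balance:
  Volume rate = throughput / density = 25286 / 2500 = 10.1144 m^3/h
  thickness = volume rate / (speed * 60 * width), i.e.
  thickness = throughput / (60 * speed * width * density) * 1000
  thickness = 25286 / (60 * 3.4 * 3.7 * 2500) * 1000 = 13.4 mm

13.4 mm


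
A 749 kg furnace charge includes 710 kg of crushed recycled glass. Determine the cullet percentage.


Cullet ratio = (cullet mass / total batch mass) * 100
  Ratio = 710 / 749 * 100 = 94.79%

94.79%


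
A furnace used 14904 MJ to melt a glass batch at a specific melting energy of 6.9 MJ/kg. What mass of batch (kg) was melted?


Rearrange E = m * s for m:
  m = E / s
  m = 14904 / 6.9 = 2160.0 kg

2160.0 kg


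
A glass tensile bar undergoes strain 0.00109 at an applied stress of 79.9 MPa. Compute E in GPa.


Young's modulus: E = stress / strain
  E = 79.9 MPa / 0.00109 = 73302.75 MPa
Convert to GPa: 73302.75 / 1000 = 73.3 GPa

73.3 GPa


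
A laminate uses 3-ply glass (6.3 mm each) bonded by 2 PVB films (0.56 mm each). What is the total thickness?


Total thickness = glass contribution + PVB contribution
  Glass: 3 * 6.3 = 18.9 mm
  PVB: 2 * 0.56 = 1.12 mm
  Total = 18.9 + 1.12 = 20.02 mm

20.02 mm


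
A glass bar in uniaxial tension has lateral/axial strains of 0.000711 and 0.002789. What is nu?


Poisson's ratio: nu = lateral strain / axial strain
  nu = 0.000711 / 0.002789 = 0.2549

0.2549


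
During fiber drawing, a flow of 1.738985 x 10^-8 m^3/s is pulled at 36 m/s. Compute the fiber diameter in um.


Cross-sectional area from continuity:
  A = Q / v = 1.738985 x 10^-8 / 36 = 4.830514 x 10^-10 m^2
Diameter from circular cross-section:
  d = sqrt(4A / pi) * 10^6 (m -> um)
  d = sqrt(4 * 4.830514 x 10^-10 / pi) * 10^6 = 24.8 um

24.8 um


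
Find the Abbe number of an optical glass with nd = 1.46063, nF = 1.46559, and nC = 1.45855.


Abbe number formula: Vd = (nd - 1) / (nF - nC)
  nd - 1 = 1.46063 - 1 = 0.46063
  nF - nC = 1.46559 - 1.45855 = 0.00704
  Vd = 0.46063 / 0.00704 = 65.43

65.43


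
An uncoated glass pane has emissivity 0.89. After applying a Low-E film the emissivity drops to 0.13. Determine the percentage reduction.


Percentage reduction = (1 - coated/uncoated) * 100
  Ratio = 0.13 / 0.89 = 0.1461
  Reduction = (1 - 0.1461) * 100 = 85.4%

85.4%


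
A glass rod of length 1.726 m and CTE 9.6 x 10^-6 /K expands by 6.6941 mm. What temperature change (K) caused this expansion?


Rearrange dL = alpha * L0 * dT for dT:
  dT = dL / (alpha * L0)
  dL (m) = 6.6941 / 1000 = 0.0066941
  dT = 0.0066941 / ((9.6 x 10^-6) * 1.726) = 404.0 K

404.0 K


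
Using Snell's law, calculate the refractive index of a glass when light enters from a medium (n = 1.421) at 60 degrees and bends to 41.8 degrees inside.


Apply Snell's law: n1 * sin(theta1) = n2 * sin(theta2)
  n2 = n1 * sin(theta1) / sin(theta2)
  sin(60) = 0.866025
  sin(41.8) = 0.666532
  n2 = 1.421 * 0.866025 / 0.666532 = 1.8463

1.8463


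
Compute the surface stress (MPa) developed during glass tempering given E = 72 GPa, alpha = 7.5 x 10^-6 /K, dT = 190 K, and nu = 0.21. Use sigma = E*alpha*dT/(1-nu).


Tempering stress: sigma = E * alpha * dT / (1 - nu)
  E (MPa) = 72 * 1000 = 72000
  Numerator = 72000 * (7.5 x 10^-6) * 190 = 102.6
  Denominator = 1 - 0.21 = 0.79
  sigma = 102.6 / 0.79 = 129.9 MPa

129.9 MPa


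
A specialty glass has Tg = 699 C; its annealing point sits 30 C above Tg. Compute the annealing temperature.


The annealing temperature is Tg plus the offset:
  T_anneal = 699 + 30 = 729 C

729 C


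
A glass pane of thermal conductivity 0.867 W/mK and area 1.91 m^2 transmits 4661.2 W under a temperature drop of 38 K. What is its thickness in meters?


Fourier's law: t = k * A * dT / Q
  t = 0.867 * 1.91 * 38 / 4661.2
  t = 62.92686 / 4661.2 = 0.0135 m

0.0135 m


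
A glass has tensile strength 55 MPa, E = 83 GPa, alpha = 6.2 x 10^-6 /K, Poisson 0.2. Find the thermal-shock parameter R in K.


Thermal shock resistance: R = sigma * (1 - nu) / (E * alpha)
  Numerator = 55 * (1 - 0.2) = 44.0
  Denominator = 83 * 1000 * (6.2 x 10^-6) = 0.5146
  R = 44.0 / 0.5146 = 85.5 K

85.5 K


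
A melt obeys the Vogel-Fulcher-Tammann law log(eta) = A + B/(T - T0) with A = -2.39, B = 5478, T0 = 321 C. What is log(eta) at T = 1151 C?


VFT equation: log(eta) = A + B / (T - T0)
  T - T0 = 1151 - 321 = 830
  B / (T - T0) = 5478 / 830 = 6.6
  log(eta) = -2.39 + 6.6 = 4.21

4.21


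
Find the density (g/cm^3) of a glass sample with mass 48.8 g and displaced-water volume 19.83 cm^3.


Use the definition of density:
  rho = mass / volume
  rho = 48.8 / 19.83 = 2.461 g/cm^3

2.461 g/cm^3


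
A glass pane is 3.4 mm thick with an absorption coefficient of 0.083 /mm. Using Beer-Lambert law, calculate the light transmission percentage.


Beer-Lambert law: T = exp(-alpha * thickness)
  exponent = -0.083 * 3.4 = -0.2822
  T = exp(-0.2822) = 0.7541
  Percentage = 0.7541 * 100 = 75.41%

75.41%


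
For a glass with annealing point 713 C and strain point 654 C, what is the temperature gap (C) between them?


Gap = T_anneal - T_strain:
  gap = 713 - 654 = 59 C

59 C


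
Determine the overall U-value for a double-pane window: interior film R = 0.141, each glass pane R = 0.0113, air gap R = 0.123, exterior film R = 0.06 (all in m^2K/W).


Total thermal resistance (series):
  R_total = R_in + R_glass + R_air + R_glass + R_out
  R_total = 0.141 + 0.0113 + 0.123 + 0.0113 + 0.06 = 0.3466 m^2K/W
U-value = 1 / R_total = 1 / 0.3466 = 2.885 W/m^2K

2.885 W/m^2K


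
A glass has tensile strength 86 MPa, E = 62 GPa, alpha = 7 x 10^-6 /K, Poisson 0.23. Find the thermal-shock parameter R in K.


Thermal shock resistance: R = sigma * (1 - nu) / (E * alpha)
  Numerator = 86 * (1 - 0.23) = 66.22
  Denominator = 62 * 1000 * (7 x 10^-6) = 0.434
  R = 66.22 / 0.434 = 152.6 K

152.6 K


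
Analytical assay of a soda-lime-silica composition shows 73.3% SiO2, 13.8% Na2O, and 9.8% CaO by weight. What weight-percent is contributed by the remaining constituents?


Sum the three major oxides:
  SiO2 + Na2O + CaO = 73.3 + 13.8 + 9.8 = 96.9%
Subtract from 100%:
  Others = 100 - 96.9 = 3.1%

3.1%


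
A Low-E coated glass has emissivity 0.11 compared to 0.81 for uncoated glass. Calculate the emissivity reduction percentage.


Percentage reduction = (1 - coated/uncoated) * 100
  Ratio = 0.11 / 0.81 = 0.1358
  Reduction = (1 - 0.1358) * 100 = 86.4%

86.4%


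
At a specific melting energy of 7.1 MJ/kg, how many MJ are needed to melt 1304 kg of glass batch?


Total energy = mass * specific energy
  E = 1304 * 7.1 = 9258.4 MJ

9258.4 MJ


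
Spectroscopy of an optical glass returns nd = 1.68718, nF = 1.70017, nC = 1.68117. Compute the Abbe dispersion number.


Abbe number formula: Vd = (nd - 1) / (nF - nC)
  nd - 1 = 1.68718 - 1 = 0.68718
  nF - nC = 1.70017 - 1.68117 = 0.019
  Vd = 0.68718 / 0.019 = 36.17

36.17


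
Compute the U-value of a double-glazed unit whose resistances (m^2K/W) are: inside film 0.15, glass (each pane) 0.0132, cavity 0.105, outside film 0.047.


Total thermal resistance (series):
  R_total = R_in + R_glass + R_air + R_glass + R_out
  R_total = 0.15 + 0.0132 + 0.105 + 0.0132 + 0.047 = 0.3284 m^2K/W
U-value = 1 / R_total = 1 / 0.3284 = 3.045 W/m^2K

3.045 W/m^2K


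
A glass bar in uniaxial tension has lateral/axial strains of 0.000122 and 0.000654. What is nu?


Poisson's ratio: nu = lateral strain / axial strain
  nu = 0.000122 / 0.000654 = 0.1865

0.1865


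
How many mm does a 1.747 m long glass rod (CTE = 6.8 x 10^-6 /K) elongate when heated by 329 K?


Thermal expansion formula: dL = alpha * L0 * dT
  dL = (6.8 x 10^-6) * 1.747 * 329 = 0.00390839 m
Convert to mm: 0.00390839 * 1000 = 3.9084 mm

3.9084 mm


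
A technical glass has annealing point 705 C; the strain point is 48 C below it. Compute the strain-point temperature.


Strain point = annealing point - difference:
  T_strain = 705 - 48 = 657 C

657 C


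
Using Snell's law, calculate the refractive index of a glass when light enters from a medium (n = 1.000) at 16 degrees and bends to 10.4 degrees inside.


Apply Snell's law: n1 * sin(theta1) = n2 * sin(theta2)
  n2 = n1 * sin(theta1) / sin(theta2)
  sin(16) = 0.275637
  sin(10.4) = 0.180519
  n2 = 1.000 * 0.275637 / 0.180519 = 1.5269

1.5269


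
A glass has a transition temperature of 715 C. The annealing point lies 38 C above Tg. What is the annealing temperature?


The annealing temperature is Tg plus the offset:
  T_anneal = 715 + 38 = 753 C

753 C


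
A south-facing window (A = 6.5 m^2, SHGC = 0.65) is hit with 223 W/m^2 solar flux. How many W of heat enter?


Solar heat gain: Q = Area * SHGC * Irradiance
  Q = 6.5 * 0.65 * 223 = 942.2 W

942.2 W


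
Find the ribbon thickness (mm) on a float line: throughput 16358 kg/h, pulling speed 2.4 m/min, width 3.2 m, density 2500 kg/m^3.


Ribbon cross-section from mass balance:
  Volume rate = throughput / density = 16358 / 2500 = 6.5432 m^3/h
  thickness = volume rate / (speed * 60 * width), i.e.
  thickness = throughput / (60 * speed * width * density) * 1000
  thickness = 16358 / (60 * 2.4 * 3.2 * 2500) * 1000 = 14.2 mm

14.2 mm


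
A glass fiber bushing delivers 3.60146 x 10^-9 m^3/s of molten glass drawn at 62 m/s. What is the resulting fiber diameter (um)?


Cross-sectional area from continuity:
  A = Q / v = 3.60146 x 10^-9 / 62 = 5.808806 x 10^-11 m^2
Diameter from circular cross-section:
  d = sqrt(4A / pi) * 10^6 (m -> um)
  d = sqrt(4 * 5.808806 x 10^-11 / pi) * 10^6 = 8.6 um

8.6 um


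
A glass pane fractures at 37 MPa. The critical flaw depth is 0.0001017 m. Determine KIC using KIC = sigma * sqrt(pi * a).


Fracture toughness: KIC = sigma * sqrt(pi * a)
  pi * a = pi * 0.0001017 = 0.0003195
  sqrt(pi * a) = 0.017875
  KIC = 37 * 0.017875 = 0.661 MPa*sqrt(m)

0.661 MPa*sqrt(m)


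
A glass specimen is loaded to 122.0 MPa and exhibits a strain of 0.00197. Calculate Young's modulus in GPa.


Young's modulus: E = stress / strain
  E = 122.0 MPa / 0.00197 = 61928.93 MPa
Convert to GPa: 61928.93 / 1000 = 61.93 GPa

61.93 GPa


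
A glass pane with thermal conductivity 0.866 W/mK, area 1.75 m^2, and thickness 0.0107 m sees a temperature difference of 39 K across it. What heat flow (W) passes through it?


Fourier's law: Q = k * A * dT / t
  Q = 0.866 * 1.75 * 39 / 0.0107
  Q = 59.1045 / 0.0107 = 5523.8 W

5523.8 W


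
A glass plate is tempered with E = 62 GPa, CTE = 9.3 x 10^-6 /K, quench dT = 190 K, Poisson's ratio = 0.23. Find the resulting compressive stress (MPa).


Tempering stress: sigma = E * alpha * dT / (1 - nu)
  E (MPa) = 62 * 1000 = 62000
  Numerator = 62000 * (9.3 x 10^-6) * 190 = 109.554
  Denominator = 1 - 0.23 = 0.77
  sigma = 109.554 / 0.77 = 142.3 MPa

142.3 MPa


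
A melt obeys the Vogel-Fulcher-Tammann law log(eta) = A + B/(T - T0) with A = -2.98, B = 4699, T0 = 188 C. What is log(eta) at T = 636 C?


VFT equation: log(eta) = A + B / (T - T0)
  T - T0 = 636 - 188 = 448
  B / (T - T0) = 4699 / 448 = 10.489
  log(eta) = -2.98 + 10.489 = 7.509

7.509


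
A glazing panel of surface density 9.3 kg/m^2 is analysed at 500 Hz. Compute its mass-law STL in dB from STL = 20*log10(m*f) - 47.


Mass law: STL = 20 * log10(m * f) - 47
  m * f = 9.3 * 500 = 4650
  log10(4650) = 3.66745
  STL = 20 * 3.66745 - 47 = 73.349 - 47 = 26.3 dB

26.3 dB


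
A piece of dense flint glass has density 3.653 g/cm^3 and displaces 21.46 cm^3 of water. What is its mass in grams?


Rearrange rho = m / V:
  m = rho * V
  m = 3.653 * 21.46 = 78.393 g

78.393 g


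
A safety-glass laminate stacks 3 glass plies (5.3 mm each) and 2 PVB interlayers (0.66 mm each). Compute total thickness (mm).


Total thickness = glass contribution + PVB contribution
  Glass: 3 * 5.3 = 15.9 mm
  PVB: 2 * 0.66 = 1.32 mm
  Total = 15.9 + 1.32 = 17.22 mm

17.22 mm


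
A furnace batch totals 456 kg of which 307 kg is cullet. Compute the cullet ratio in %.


Cullet ratio = (cullet mass / total batch mass) * 100
  Ratio = 307 / 456 * 100 = 67.32%

67.32%


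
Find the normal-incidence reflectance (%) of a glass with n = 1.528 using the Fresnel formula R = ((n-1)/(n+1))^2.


Fresnel reflectance at normal incidence:
  R = ((n - 1)/(n + 1))^2
  (n - 1)/(n + 1) = (1.528 - 1)/(1.528 + 1) = 0.208861
  R = 0.208861^2 = 0.0436229
  R(%) = 0.0436229 * 100 = 4.362%

4.362%


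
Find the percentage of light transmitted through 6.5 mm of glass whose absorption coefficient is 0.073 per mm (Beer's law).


Beer-Lambert law: T = exp(-alpha * thickness)
  exponent = -0.073 * 6.5 = -0.4745
  T = exp(-0.4745) = 0.6222
  Percentage = 0.6222 * 100 = 62.22%

62.22%


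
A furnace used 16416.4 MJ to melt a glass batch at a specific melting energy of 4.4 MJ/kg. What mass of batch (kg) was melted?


Rearrange E = m * s for m:
  m = E / s
  m = 16416.4 / 4.4 = 3731.0 kg

3731.0 kg


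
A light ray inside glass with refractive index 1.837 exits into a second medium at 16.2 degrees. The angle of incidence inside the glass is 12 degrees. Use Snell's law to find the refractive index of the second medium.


Apply Snell's law: n1 * sin(theta1) = n2 * sin(theta2)
  n2 = n1 * sin(theta1) / sin(theta2)
  sin(12) = 0.207912
  sin(16.2) = 0.278991
  n2 = 1.837 * 0.207912 / 0.278991 = 1.369

1.369


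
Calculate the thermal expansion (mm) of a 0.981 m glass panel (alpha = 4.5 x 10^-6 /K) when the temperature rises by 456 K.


Thermal expansion formula: dL = alpha * L0 * dT
  dL = (4.5 x 10^-6) * 0.981 * 456 = 0.00201301 m
Convert to mm: 0.00201301 * 1000 = 2.013 mm

2.013 mm


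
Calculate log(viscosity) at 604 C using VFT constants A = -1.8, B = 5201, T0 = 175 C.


VFT equation: log(eta) = A + B / (T - T0)
  T - T0 = 604 - 175 = 429
  B / (T - T0) = 5201 / 429 = 12.124
  log(eta) = -1.8 + 12.124 = 10.324

10.324


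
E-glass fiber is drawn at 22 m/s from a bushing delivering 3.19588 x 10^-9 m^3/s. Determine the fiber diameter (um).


Cross-sectional area from continuity:
  A = Q / v = 3.19588 x 10^-9 / 22 = 1.452673 x 10^-10 m^2
Diameter from circular cross-section:
  d = sqrt(4A / pi) * 10^6 (m -> um)
  d = sqrt(4 * 1.452673 x 10^-10 / pi) * 10^6 = 13.6 um

13.6 um


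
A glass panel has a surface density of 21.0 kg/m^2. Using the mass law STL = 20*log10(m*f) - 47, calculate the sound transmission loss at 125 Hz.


Mass law: STL = 20 * log10(m * f) - 47
  m * f = 21.0 * 125 = 2625
  log10(2625) = 3.41913
  STL = 20 * 3.41913 - 47 = 68.3826 - 47 = 21.4 dB

21.4 dB


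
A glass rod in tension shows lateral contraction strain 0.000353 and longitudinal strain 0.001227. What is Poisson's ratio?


Poisson's ratio: nu = lateral strain / axial strain
  nu = 0.000353 / 0.001227 = 0.2877

0.2877


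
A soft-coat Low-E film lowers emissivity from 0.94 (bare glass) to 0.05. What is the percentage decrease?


Percentage reduction = (1 - coated/uncoated) * 100
  Ratio = 0.05 / 0.94 = 0.0532
  Reduction = (1 - 0.0532) * 100 = 94.7%

94.7%


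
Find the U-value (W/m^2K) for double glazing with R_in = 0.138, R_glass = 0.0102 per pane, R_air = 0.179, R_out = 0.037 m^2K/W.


Total thermal resistance (series):
  R_total = R_in + R_glass + R_air + R_glass + R_out
  R_total = 0.138 + 0.0102 + 0.179 + 0.0102 + 0.037 = 0.3744 m^2K/W
U-value = 1 / R_total = 1 / 0.3744 = 2.671 W/m^2K

2.671 W/m^2K


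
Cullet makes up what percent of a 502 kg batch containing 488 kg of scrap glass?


Cullet ratio = (cullet mass / total batch mass) * 100
  Ratio = 488 / 502 * 100 = 97.21%

97.21%


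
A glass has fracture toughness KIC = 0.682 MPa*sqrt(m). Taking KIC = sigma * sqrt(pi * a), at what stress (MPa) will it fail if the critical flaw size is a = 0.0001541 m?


Rearrange KIC = sigma * sqrt(pi * a):
  sigma = KIC / sqrt(pi * a)
  sqrt(pi * 0.0001541) = 0.022003
  sigma = 0.682 / 0.022003 = 31.0 MPa

31.0 MPa


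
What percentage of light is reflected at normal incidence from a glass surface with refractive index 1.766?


Fresnel reflectance at normal incidence:
  R = ((n - 1)/(n + 1))^2
  (n - 1)/(n + 1) = (1.766 - 1)/(1.766 + 1) = 0.276934
  R = 0.276934^2 = 0.0766924
  R(%) = 0.0766924 * 100 = 7.669%

7.669%


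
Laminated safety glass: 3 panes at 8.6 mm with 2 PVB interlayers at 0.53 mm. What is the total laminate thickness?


Total thickness = glass contribution + PVB contribution
  Glass: 3 * 8.6 = 25.8 mm
  PVB: 2 * 0.53 = 1.06 mm
  Total = 25.8 + 1.06 = 26.86 mm

26.86 mm


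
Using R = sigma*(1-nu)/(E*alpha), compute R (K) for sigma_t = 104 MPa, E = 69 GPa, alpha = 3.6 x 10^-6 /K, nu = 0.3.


Thermal shock resistance: R = sigma * (1 - nu) / (E * alpha)
  Numerator = 104 * (1 - 0.3) = 72.8
  Denominator = 69 * 1000 * (3.6 x 10^-6) = 0.2484
  R = 72.8 / 0.2484 = 293.1 K

293.1 K


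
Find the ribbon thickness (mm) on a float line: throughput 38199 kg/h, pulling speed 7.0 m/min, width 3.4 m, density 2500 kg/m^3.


Ribbon cross-section from mass balance:
  Volume rate = throughput / density = 38199 / 2500 = 15.2796 m^3/h
  thickness = volume rate / (speed * 60 * width), i.e.
  thickness = throughput / (60 * speed * width * density) * 1000
  thickness = 38199 / (60 * 7.0 * 3.4 * 2500) * 1000 = 10.7 mm

10.7 mm


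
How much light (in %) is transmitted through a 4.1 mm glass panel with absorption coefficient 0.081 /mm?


Beer-Lambert law: T = exp(-alpha * thickness)
  exponent = -0.081 * 4.1 = -0.3321
  T = exp(-0.3321) = 0.7174
  Percentage = 0.7174 * 100 = 71.74%

71.74%


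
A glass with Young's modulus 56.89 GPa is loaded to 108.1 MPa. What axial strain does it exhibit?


Rearrange E = sigma / epsilon:
  epsilon = sigma / E
  E (MPa) = 56.89 * 1000 = 56890
  epsilon = 108.1 / 56890 = 0.0019

0.0019


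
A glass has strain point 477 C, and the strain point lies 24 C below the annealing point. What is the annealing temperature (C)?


T_anneal = T_strain + gap:
  T_anneal = 477 + 24 = 501 C

501 C


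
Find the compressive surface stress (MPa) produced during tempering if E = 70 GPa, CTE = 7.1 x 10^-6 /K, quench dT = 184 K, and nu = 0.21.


Tempering stress: sigma = E * alpha * dT / (1 - nu)
  E (MPa) = 70 * 1000 = 70000
  Numerator = 70000 * (7.1 x 10^-6) * 184 = 91.448
  Denominator = 1 - 0.21 = 0.79
  sigma = 91.448 / 0.79 = 115.8 MPa

115.8 MPa


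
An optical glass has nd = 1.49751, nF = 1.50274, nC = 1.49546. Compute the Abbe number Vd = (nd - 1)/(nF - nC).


Abbe number formula: Vd = (nd - 1) / (nF - nC)
  nd - 1 = 1.49751 - 1 = 0.49751
  nF - nC = 1.50274 - 1.49546 = 0.00728
  Vd = 0.49751 / 0.00728 = 68.34

68.34


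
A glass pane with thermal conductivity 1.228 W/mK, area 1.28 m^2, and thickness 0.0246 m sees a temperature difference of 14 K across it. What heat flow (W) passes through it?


Fourier's law: Q = k * A * dT / t
  Q = 1.228 * 1.28 * 14 / 0.0246
  Q = 22.00576 / 0.0246 = 894.5 W

894.5 W


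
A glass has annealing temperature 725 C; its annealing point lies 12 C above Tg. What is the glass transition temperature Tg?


Rearrange T_anneal = Tg + offset for Tg:
  Tg = T_anneal - offset = 725 - 12 = 713 C

713 C


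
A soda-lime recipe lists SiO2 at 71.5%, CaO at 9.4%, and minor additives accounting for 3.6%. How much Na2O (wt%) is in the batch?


Pieces sum to 100%:
  Na2O = 100 - (SiO2 + CaO + others)
  Na2O = 100 - (71.5 + 9.4 + 3.6) = 15.5%

15.5%


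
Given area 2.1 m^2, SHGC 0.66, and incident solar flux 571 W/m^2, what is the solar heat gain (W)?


Solar heat gain: Q = Area * SHGC * Irradiance
  Q = 2.1 * 0.66 * 571 = 791.4 W

791.4 W


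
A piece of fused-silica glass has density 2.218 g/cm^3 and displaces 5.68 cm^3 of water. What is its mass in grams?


Rearrange rho = m / V:
  m = rho * V
  m = 2.218 * 5.68 = 12.598 g

12.598 g


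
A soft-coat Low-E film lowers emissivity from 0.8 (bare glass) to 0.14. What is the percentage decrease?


Percentage reduction = (1 - coated/uncoated) * 100
  Ratio = 0.14 / 0.8 = 0.175
  Reduction = (1 - 0.175) * 100 = 82.5%

82.5%


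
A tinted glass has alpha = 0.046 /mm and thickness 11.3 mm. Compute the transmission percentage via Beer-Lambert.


Beer-Lambert law: T = exp(-alpha * thickness)
  exponent = -0.046 * 11.3 = -0.5198
  T = exp(-0.5198) = 0.5946
  Percentage = 0.5946 * 100 = 59.46%

59.46%


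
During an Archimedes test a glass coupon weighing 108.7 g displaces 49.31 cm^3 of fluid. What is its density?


Use the definition of density:
  rho = mass / volume
  rho = 108.7 / 49.31 = 2.204 g/cm^3

2.204 g/cm^3


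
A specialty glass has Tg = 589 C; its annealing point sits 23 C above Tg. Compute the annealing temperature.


The annealing temperature is Tg plus the offset:
  T_anneal = 589 + 23 = 612 C

612 C


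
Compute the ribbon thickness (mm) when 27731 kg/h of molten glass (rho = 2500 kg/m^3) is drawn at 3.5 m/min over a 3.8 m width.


Ribbon cross-section from mass balance:
  Volume rate = throughput / density = 27731 / 2500 = 11.0924 m^3/h
  thickness = volume rate / (speed * 60 * width), i.e.
  thickness = throughput / (60 * speed * width * density) * 1000
  thickness = 27731 / (60 * 3.5 * 3.8 * 2500) * 1000 = 13.9 mm

13.9 mm


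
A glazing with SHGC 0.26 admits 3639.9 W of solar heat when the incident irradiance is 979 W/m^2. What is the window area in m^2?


Rearrange Q = Area * SHGC * Irradiance:
  Area = Q / (SHGC * Irradiance)
  Area = 3639.9 / (0.26 * 979) = 14.3 m^2

14.3 m^2


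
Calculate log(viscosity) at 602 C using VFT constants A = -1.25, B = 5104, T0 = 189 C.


VFT equation: log(eta) = A + B / (T - T0)
  T - T0 = 602 - 189 = 413
  B / (T - T0) = 5104 / 413 = 12.358
  log(eta) = -1.25 + 12.358 = 11.108

11.108


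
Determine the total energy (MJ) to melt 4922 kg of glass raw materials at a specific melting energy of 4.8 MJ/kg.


Total energy = mass * specific energy
  E = 4922 * 4.8 = 23625.6 MJ

23625.6 MJ


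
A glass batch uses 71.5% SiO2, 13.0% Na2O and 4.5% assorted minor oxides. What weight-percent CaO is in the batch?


Pieces sum to 100%:
  CaO = 100 - (SiO2 + Na2O + others)
  CaO = 100 - (71.5 + 13.0 + 4.5) = 11.0%

11.0%


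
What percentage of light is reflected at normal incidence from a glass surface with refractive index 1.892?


Fresnel reflectance at normal incidence:
  R = ((n - 1)/(n + 1))^2
  (n - 1)/(n + 1) = (1.892 - 1)/(1.892 + 1) = 0.308437
  R = 0.308437^2 = 0.0951334
  R(%) = 0.0951334 * 100 = 9.513%

9.513%


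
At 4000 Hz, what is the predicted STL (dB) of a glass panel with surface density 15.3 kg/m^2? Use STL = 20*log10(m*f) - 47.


Mass law: STL = 20 * log10(m * f) - 47
  m * f = 15.3 * 4000 = 61200
  log10(61200) = 4.78675
  STL = 20 * 4.78675 - 47 = 95.735 - 47 = 48.7 dB

48.7 dB


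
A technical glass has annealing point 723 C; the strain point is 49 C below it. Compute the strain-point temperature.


Strain point = annealing point - difference:
  T_strain = 723 - 49 = 674 C

674 C


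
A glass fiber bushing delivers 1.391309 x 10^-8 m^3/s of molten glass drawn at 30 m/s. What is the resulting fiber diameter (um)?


Cross-sectional area from continuity:
  A = Q / v = 1.391309 x 10^-8 / 30 = 4.637697 x 10^-10 m^2
Diameter from circular cross-section:
  d = sqrt(4A / pi) * 10^6 (m -> um)
  d = sqrt(4 * 4.637697 x 10^-10 / pi) * 10^6 = 24.3 um

24.3 um


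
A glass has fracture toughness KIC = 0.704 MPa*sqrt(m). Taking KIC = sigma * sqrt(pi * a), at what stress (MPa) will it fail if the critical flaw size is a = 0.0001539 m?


Rearrange KIC = sigma * sqrt(pi * a):
  sigma = KIC / sqrt(pi * a)
  sqrt(pi * 0.0001539) = 0.021988
  sigma = 0.704 / 0.021988 = 32.02 MPa

32.02 MPa


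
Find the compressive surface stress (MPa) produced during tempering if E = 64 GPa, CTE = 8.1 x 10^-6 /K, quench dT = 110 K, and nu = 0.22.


Tempering stress: sigma = E * alpha * dT / (1 - nu)
  E (MPa) = 64 * 1000 = 64000
  Numerator = 64000 * (8.1 x 10^-6) * 110 = 57.024
  Denominator = 1 - 0.22 = 0.78
  sigma = 57.024 / 0.78 = 73.1 MPa

73.1 MPa


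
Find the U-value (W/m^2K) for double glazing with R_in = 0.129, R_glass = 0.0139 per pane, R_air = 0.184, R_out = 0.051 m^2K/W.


Total thermal resistance (series):
  R_total = R_in + R_glass + R_air + R_glass + R_out
  R_total = 0.129 + 0.0139 + 0.184 + 0.0139 + 0.051 = 0.3918 m^2K/W
U-value = 1 / R_total = 1 / 0.3918 = 2.552 W/m^2K

2.552 W/m^2K


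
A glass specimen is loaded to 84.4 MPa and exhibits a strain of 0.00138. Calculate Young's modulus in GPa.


Young's modulus: E = stress / strain
  E = 84.4 MPa / 0.00138 = 61159.42 MPa
Convert to GPa: 61159.42 / 1000 = 61.16 GPa

61.16 GPa


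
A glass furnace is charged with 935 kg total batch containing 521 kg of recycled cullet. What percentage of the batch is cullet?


Cullet ratio = (cullet mass / total batch mass) * 100
  Ratio = 521 / 935 * 100 = 55.72%

55.72%


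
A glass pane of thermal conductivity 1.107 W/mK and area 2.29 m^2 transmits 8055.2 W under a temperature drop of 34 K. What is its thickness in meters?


Fourier's law: t = k * A * dT / Q
  t = 1.107 * 2.29 * 34 / 8055.2
  t = 86.19102 / 8055.2 = 0.0107 m

0.0107 m


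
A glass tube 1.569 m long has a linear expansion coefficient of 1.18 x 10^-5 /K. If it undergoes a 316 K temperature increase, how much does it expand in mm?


Thermal expansion formula: dL = alpha * L0 * dT
  dL = (1.18 x 10^-5) * 1.569 * 316 = 0.00585049 m
Convert to mm: 0.00585049 * 1000 = 5.8505 mm

5.8505 mm


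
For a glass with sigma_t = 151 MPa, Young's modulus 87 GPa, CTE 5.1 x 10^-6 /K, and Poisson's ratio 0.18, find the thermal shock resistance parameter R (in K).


Thermal shock resistance: R = sigma * (1 - nu) / (E * alpha)
  Numerator = 151 * (1 - 0.18) = 123.82
  Denominator = 87 * 1000 * (5.1 x 10^-6) = 0.4437
  R = 123.82 / 0.4437 = 279.1 K

279.1 K


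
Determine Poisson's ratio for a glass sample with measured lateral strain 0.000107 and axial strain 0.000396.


Poisson's ratio: nu = lateral strain / axial strain
  nu = 0.000107 / 0.000396 = 0.2702

0.2702


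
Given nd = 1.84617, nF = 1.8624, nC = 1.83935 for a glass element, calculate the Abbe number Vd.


Abbe number formula: Vd = (nd - 1) / (nF - nC)
  nd - 1 = 1.84617 - 1 = 0.84617
  nF - nC = 1.8624 - 1.83935 = 0.02305
  Vd = 0.84617 / 0.02305 = 36.71

36.71


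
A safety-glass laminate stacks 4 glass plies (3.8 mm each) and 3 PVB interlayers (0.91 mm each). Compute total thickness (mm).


Total thickness = glass contribution + PVB contribution
  Glass: 4 * 3.8 = 15.2 mm
  PVB: 3 * 0.91 = 2.73 mm
  Total = 15.2 + 2.73 = 17.93 mm

17.93 mm


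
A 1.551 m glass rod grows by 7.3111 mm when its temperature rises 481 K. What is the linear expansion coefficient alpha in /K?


Rearrange dL = alpha * L0 * dT for alpha:
  alpha = dL / (L0 * dT)
  alpha = (7.3111 / 1000) / (1.551 * 481) = 0.0000098 /K = 9.8 x 10^-6 /K

9.8 x 10^-6 /K


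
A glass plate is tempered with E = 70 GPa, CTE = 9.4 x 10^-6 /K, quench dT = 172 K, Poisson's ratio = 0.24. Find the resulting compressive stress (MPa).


Tempering stress: sigma = E * alpha * dT / (1 - nu)
  E (MPa) = 70 * 1000 = 70000
  Numerator = 70000 * (9.4 x 10^-6) * 172 = 113.176
  Denominator = 1 - 0.24 = 0.76
  sigma = 113.176 / 0.76 = 148.9 MPa

148.9 MPa


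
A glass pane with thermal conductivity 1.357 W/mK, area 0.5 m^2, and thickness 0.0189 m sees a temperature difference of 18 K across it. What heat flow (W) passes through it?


Fourier's law: Q = k * A * dT / t
  Q = 1.357 * 0.5 * 18 / 0.0189
  Q = 12.213 / 0.0189 = 646.2 W

646.2 W


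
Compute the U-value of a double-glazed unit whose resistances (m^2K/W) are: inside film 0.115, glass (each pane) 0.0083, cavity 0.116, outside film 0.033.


Total thermal resistance (series):
  R_total = R_in + R_glass + R_air + R_glass + R_out
  R_total = 0.115 + 0.0083 + 0.116 + 0.0083 + 0.033 = 0.2806 m^2K/W
U-value = 1 / R_total = 1 / 0.2806 = 3.564 W/m^2K

3.564 W/m^2K


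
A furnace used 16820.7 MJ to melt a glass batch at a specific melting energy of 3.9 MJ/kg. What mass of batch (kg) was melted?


Rearrange E = m * s for m:
  m = E / s
  m = 16820.7 / 3.9 = 4313.0 kg

4313.0 kg


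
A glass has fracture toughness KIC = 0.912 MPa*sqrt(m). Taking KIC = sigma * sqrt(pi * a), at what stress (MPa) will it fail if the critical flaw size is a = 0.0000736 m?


Rearrange KIC = sigma * sqrt(pi * a):
  sigma = KIC / sqrt(pi * a)
  sqrt(pi * 0.0000736) = 0.015206
  sigma = 0.912 / 0.015206 = 59.98 MPa

59.98 MPa


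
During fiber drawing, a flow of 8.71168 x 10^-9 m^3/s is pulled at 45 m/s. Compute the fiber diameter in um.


Cross-sectional area from continuity:
  A = Q / v = 8.71168 x 10^-9 / 45 = 1.935929 x 10^-10 m^2
Diameter from circular cross-section:
  d = sqrt(4A / pi) * 10^6 (m -> um)
  d = sqrt(4 * 1.935929 x 10^-10 / pi) * 10^6 = 15.7 um

15.7 um


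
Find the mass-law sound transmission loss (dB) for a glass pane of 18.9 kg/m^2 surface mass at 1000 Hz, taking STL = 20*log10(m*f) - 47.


Mass law: STL = 20 * log10(m * f) - 47
  m * f = 18.9 * 1000 = 18900
  log10(18900) = 4.27646
  STL = 20 * 4.27646 - 47 = 85.5292 - 47 = 38.5 dB

38.5 dB


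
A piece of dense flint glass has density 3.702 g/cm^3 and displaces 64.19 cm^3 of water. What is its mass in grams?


Rearrange rho = m / V:
  m = rho * V
  m = 3.702 * 64.19 = 237.631 g

237.631 g


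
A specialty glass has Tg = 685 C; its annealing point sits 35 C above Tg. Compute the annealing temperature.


The annealing temperature is Tg plus the offset:
  T_anneal = 685 + 35 = 720 C

720 C


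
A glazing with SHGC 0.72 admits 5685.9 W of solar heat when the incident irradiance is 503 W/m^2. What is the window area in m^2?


Rearrange Q = Area * SHGC * Irradiance:
  Area = Q / (SHGC * Irradiance)
  Area = 5685.9 / (0.72 * 503) = 15.7 m^2

15.7 m^2
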